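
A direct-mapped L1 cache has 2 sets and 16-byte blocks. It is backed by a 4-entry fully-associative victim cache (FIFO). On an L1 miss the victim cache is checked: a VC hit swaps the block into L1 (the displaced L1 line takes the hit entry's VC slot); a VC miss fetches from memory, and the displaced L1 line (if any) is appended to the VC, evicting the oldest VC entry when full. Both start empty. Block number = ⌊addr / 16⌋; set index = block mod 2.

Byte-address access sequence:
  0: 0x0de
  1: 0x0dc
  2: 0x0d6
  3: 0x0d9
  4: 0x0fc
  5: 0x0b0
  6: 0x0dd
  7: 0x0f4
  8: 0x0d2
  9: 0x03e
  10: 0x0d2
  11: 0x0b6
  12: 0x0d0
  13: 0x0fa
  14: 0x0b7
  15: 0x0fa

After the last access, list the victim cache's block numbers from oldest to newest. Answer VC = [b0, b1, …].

#0 0xde→b13/s1 MISS; vc=[]
#1 0xdc→b13/s1 L1-HIT; vc=[]
#2 0xd6→b13/s1 L1-HIT; vc=[]
#3 0xd9→b13/s1 L1-HIT; vc=[]
#4 0xfc→b15/s1 MISS; vc=[13]
#5 0xb0→b11/s1 MISS; vc=[13,15]
#6 0xdd→b13/s1 VC-HIT; vc=[11,15]
#7 0xf4→b15/s1 VC-HIT; vc=[11,13]
#8 0xd2→b13/s1 VC-HIT; vc=[11,15]
#9 0x3e→b3/s1 MISS; vc=[11,15,13]
#10 0xd2→b13/s1 VC-HIT; vc=[11,15,3]
#11 0xb6→b11/s1 VC-HIT; vc=[13,15,3]
#12 0xd0→b13/s1 VC-HIT; vc=[11,15,3]
#13 0xfa→b15/s1 VC-HIT; vc=[11,13,3]
#14 0xb7→b11/s1 VC-HIT; vc=[15,13,3]
#15 0xfa→b15/s1 VC-HIT; vc=[11,13,3]

VC = [11, 13, 3]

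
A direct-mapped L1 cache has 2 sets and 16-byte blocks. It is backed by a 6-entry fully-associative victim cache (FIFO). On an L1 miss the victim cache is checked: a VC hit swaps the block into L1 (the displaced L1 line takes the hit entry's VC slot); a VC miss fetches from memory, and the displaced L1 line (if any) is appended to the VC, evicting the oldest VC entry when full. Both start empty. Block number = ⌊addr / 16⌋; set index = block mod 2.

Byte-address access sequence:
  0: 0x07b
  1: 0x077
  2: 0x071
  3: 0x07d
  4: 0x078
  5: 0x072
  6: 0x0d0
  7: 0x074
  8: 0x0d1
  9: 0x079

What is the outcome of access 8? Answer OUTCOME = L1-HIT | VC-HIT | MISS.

OUTCOME = VC-HIT

#0 0x7b→b7/s1 MISS; vc=[]
#1 0x77→b7/s1 L1-HIT; vc=[]
#2 0x71→b7/s1 L1-HIT; vc=[]
#3 0x7d→b7/s1 L1-HIT; vc=[]
#4 0x78→b7/s1 L1-HIT; vc=[]
#5 0x72→b7/s1 L1-HIT; vc=[]
#6 0xd0→b13/s1 MISS; vc=[7]
#7 0x74→b7/s1 VC-HIT; vc=[13]
#8 0xd1→b13/s1 VC-HIT; vc=[7]
#9 0x79→b7/s1 VC-HIT; vc=[13]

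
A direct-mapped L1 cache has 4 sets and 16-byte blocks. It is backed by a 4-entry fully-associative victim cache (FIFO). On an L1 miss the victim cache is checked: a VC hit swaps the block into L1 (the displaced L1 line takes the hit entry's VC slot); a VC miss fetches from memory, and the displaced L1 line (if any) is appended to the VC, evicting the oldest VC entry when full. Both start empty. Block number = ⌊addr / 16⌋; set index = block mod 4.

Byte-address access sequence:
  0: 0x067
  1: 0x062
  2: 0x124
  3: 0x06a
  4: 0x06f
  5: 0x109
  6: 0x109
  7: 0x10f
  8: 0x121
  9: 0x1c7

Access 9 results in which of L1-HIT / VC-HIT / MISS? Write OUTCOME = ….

OUTCOME = MISS

#0 0x67→b6/s2 MISS; vc=[]
#1 0x62→b6/s2 L1-HIT; vc=[]
#2 0x124→b18/s2 MISS; vc=[6]
#3 0x6a→b6/s2 VC-HIT; vc=[18]
#4 0x6f→b6/s2 L1-HIT; vc=[18]
#5 0x109→b16/s0 MISS; vc=[18]
#6 0x109→b16/s0 L1-HIT; vc=[18]
#7 0x10f→b16/s0 L1-HIT; vc=[18]
#8 0x121→b18/s2 VC-HIT; vc=[6]
#9 0x1c7→b28/s0 MISS; vc=[6,16]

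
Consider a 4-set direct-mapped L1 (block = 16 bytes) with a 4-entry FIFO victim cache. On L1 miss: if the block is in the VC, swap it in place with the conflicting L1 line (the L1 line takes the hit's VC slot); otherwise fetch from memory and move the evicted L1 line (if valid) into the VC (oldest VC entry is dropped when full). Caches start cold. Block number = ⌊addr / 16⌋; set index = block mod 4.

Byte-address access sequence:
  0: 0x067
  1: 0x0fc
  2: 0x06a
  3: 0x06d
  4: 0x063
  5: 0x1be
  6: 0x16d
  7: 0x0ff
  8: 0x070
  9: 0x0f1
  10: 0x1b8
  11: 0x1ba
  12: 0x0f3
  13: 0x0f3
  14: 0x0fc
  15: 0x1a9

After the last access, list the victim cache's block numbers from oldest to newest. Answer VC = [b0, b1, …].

VC = [27, 6, 7, 22]

0: 0x67 (blk 6, set 2) → MISS  vc=[]
1: 0xfc (blk 15, set 3) → MISS  vc=[]
2: 0x6a (blk 6, set 2) → L1-HIT  vc=[]
3: 0x6d (blk 6, set 2) → L1-HIT  vc=[]
4: 0x63 (blk 6, set 2) → L1-HIT  vc=[]
5: 0x1be (blk 27, set 3) → MISS  vc=[15]
6: 0x16d (blk 22, set 2) → MISS  vc=[15, 6]
7: 0xff (blk 15, set 3) → VC-HIT  vc=[27, 6]
8: 0x70 (blk 7, set 3) → MISS  vc=[27, 6, 15]
9: 0xf1 (blk 15, set 3) → VC-HIT  vc=[27, 6, 7]
10: 0x1b8 (blk 27, set 3) → VC-HIT  vc=[15, 6, 7]
11: 0x1ba (blk 27, set 3) → L1-HIT  vc=[15, 6, 7]
12: 0xf3 (blk 15, set 3) → VC-HIT  vc=[27, 6, 7]
13: 0xf3 (blk 15, set 3) → L1-HIT  vc=[27, 6, 7]
14: 0xfc (blk 15, set 3) → L1-HIT  vc=[27, 6, 7]
15: 0x1a9 (blk 26, set 2) → MISS  vc=[27, 6, 7, 22]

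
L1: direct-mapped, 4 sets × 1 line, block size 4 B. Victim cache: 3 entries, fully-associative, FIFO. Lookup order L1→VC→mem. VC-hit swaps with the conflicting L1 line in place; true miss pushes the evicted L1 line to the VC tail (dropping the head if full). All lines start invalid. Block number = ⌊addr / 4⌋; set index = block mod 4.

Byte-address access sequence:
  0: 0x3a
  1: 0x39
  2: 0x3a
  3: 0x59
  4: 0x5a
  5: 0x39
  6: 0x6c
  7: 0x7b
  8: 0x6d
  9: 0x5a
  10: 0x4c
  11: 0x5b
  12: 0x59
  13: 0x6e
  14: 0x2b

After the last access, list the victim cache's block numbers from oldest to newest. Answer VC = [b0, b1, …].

VC = [14, 19, 22]

  [0] addr=0x3a blk=14 s=2: MISS | VC []
  [1] addr=0x39 blk=14 s=2: L1-HIT | VC []
  [2] addr=0x3a blk=14 s=2: L1-HIT | VC []
  [3] addr=0x59 blk=22 s=2: MISS | VC [14]
  [4] addr=0x5a blk=22 s=2: L1-HIT | VC [14]
  [5] addr=0x39 blk=14 s=2: VC-HIT | VC [22]
  [6] addr=0x6c blk=27 s=3: MISS | VC [22]
  [7] addr=0x7b blk=30 s=2: MISS | VC [22, 14]
  [8] addr=0x6d blk=27 s=3: L1-HIT | VC [22, 14]
  [9] addr=0x5a blk=22 s=2: VC-HIT | VC [30, 14]
  [10] addr=0x4c blk=19 s=3: MISS | VC [30, 14, 27]
  [11] addr=0x5b blk=22 s=2: L1-HIT | VC [30, 14, 27]
  [12] addr=0x59 blk=22 s=2: L1-HIT | VC [30, 14, 27]
  [13] addr=0x6e blk=27 s=3: VC-HIT | VC [30, 14, 19]
  [14] addr=0x2b blk=10 s=2: MISS | VC [14, 19, 22]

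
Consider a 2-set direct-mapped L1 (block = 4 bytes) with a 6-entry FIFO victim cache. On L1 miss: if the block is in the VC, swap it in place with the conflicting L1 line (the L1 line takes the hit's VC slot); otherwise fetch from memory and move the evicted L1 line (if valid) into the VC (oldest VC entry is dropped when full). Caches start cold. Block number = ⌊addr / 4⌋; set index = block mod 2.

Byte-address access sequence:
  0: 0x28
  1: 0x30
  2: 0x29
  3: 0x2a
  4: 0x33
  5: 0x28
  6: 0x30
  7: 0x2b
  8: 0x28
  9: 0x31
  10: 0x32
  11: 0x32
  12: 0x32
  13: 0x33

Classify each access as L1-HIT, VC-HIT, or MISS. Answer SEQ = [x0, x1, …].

SEQ = [MISS, MISS, VC-HIT, L1-HIT, VC-HIT, VC-HIT, VC-HIT, VC-HIT, L1-HIT, VC-HIT, L1-HIT, L1-HIT, L1-HIT, L1-HIT]

  [0] addr=0x28 blk=10 s=0: MISS | VC []
  [1] addr=0x30 blk=12 s=0: MISS | VC [10]
  [2] addr=0x29 blk=10 s=0: VC-HIT | VC [12]
  [3] addr=0x2a blk=10 s=0: L1-HIT | VC [12]
  [4] addr=0x33 blk=12 s=0: VC-HIT | VC [10]
  [5] addr=0x28 blk=10 s=0: VC-HIT | VC [12]
  [6] addr=0x30 blk=12 s=0: VC-HIT | VC [10]
  [7] addr=0x2b blk=10 s=0: VC-HIT | VC [12]
  [8] addr=0x28 blk=10 s=0: L1-HIT | VC [12]
  [9] addr=0x31 blk=12 s=0: VC-HIT | VC [10]
  [10] addr=0x32 blk=12 s=0: L1-HIT | VC [10]
  [11] addr=0x32 blk=12 s=0: L1-HIT | VC [10]
  [12] addr=0x32 blk=12 s=0: L1-HIT | VC [10]
  [13] addr=0x33 blk=12 s=0: L1-HIT | VC [10]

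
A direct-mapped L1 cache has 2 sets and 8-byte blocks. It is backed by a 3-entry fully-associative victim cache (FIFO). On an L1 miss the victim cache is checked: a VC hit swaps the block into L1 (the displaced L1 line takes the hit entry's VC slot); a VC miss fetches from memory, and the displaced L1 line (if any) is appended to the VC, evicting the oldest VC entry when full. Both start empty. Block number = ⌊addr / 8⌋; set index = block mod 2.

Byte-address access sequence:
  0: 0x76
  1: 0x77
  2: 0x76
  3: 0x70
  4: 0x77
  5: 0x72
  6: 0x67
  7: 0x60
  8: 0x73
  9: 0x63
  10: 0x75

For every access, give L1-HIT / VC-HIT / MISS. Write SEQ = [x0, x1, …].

SEQ = [MISS, L1-HIT, L1-HIT, L1-HIT, L1-HIT, L1-HIT, MISS, L1-HIT, VC-HIT, VC-HIT, VC-HIT]

  [0] addr=0x76 blk=14 s=0: MISS | VC []
  [1] addr=0x77 blk=14 s=0: L1-HIT | VC []
  [2] addr=0x76 blk=14 s=0: L1-HIT | VC []
  [3] addr=0x70 blk=14 s=0: L1-HIT | VC []
  [4] addr=0x77 blk=14 s=0: L1-HIT | VC []
  [5] addr=0x72 blk=14 s=0: L1-HIT | VC []
  [6] addr=0x67 blk=12 s=0: MISS | VC [14]
  [7] addr=0x60 blk=12 s=0: L1-HIT | VC [14]
  [8] addr=0x73 blk=14 s=0: VC-HIT | VC [12]
  [9] addr=0x63 blk=12 s=0: VC-HIT | VC [14]
  [10] addr=0x75 blk=14 s=0: VC-HIT | VC [12]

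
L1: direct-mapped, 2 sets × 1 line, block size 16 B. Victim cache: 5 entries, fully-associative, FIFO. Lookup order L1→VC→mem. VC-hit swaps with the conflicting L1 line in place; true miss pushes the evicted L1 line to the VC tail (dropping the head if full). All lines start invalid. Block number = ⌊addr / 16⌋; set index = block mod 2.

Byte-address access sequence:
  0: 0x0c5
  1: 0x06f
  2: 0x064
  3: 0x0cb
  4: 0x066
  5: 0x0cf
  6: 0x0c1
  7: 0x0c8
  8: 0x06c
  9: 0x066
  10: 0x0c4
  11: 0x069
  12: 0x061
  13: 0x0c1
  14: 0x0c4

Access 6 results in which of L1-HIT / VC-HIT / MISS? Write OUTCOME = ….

  [0] addr=0xc5 blk=12 s=0: MISS | VC []
  [1] addr=0x6f blk=6 s=0: MISS | VC [12]
  [2] addr=0x64 blk=6 s=0: L1-HIT | VC [12]
  [3] addr=0xcb blk=12 s=0: VC-HIT | VC [6]
  [4] addr=0x66 blk=6 s=0: VC-HIT | VC [12]
  [5] addr=0xcf blk=12 s=0: VC-HIT | VC [6]
  [6] addr=0xc1 blk=12 s=0: L1-HIT | VC [6]
  [7] addr=0xc8 blk=12 s=0: L1-HIT | VC [6]
  [8] addr=0x6c blk=6 s=0: VC-HIT | VC [12]
  [9] addr=0x66 blk=6 s=0: L1-HIT | VC [12]
  [10] addr=0xc4 blk=12 s=0: VC-HIT | VC [6]
  [11] addr=0x69 blk=6 s=0: VC-HIT | VC [12]
  [12] addr=0x61 blk=6 s=0: L1-HIT | VC [12]
  [13] addr=0xc1 blk=12 s=0: VC-HIT | VC [6]
  [14] addr=0xc4 blk=12 s=0: L1-HIT | VC [6]

OUTCOME = L1-HIT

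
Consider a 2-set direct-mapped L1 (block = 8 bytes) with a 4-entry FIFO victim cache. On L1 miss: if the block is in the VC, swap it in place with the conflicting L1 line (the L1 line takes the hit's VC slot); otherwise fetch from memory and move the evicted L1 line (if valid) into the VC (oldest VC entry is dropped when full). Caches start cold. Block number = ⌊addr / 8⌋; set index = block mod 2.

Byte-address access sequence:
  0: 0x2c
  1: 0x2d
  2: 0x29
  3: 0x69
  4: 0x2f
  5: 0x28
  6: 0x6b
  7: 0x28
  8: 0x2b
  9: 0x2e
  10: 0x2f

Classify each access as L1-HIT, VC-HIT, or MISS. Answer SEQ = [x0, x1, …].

#0 0x2c→b5/s1 MISS; vc=[]
#1 0x2d→b5/s1 L1-HIT; vc=[]
#2 0x29→b5/s1 L1-HIT; vc=[]
#3 0x69→b13/s1 MISS; vc=[5]
#4 0x2f→b5/s1 VC-HIT; vc=[13]
#5 0x28→b5/s1 L1-HIT; vc=[13]
#6 0x6b→b13/s1 VC-HIT; vc=[5]
#7 0x28→b5/s1 VC-HIT; vc=[13]
#8 0x2b→b5/s1 L1-HIT; vc=[13]
#9 0x2e→b5/s1 L1-HIT; vc=[13]
#10 0x2f→b5/s1 L1-HIT; vc=[13]

SEQ = [MISS, L1-HIT, L1-HIT, MISS, VC-HIT, L1-HIT, VC-HIT, VC-HIT, L1-HIT, L1-HIT, L1-HIT]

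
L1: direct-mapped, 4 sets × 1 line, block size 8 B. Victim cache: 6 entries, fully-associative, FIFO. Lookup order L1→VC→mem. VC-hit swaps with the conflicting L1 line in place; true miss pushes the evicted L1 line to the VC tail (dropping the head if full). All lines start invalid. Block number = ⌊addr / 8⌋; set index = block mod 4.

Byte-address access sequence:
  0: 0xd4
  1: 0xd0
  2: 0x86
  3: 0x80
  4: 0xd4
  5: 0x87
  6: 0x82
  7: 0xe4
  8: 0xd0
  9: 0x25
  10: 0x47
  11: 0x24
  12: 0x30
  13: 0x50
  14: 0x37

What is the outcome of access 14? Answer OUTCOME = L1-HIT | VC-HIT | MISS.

OUTCOME = VC-HIT

  [0] addr=0xd4 blk=26 s=2: MISS | VC []
  [1] addr=0xd0 blk=26 s=2: L1-HIT | VC []
  [2] addr=0x86 blk=16 s=0: MISS | VC []
  [3] addr=0x80 blk=16 s=0: L1-HIT | VC []
  [4] addr=0xd4 blk=26 s=2: L1-HIT | VC []
  [5] addr=0x87 blk=16 s=0: L1-HIT | VC []
  [6] addr=0x82 blk=16 s=0: L1-HIT | VC []
  [7] addr=0xe4 blk=28 s=0: MISS | VC [16]
  [8] addr=0xd0 blk=26 s=2: L1-HIT | VC [16]
  [9] addr=0x25 blk=4 s=0: MISS | VC [16, 28]
  [10] addr=0x47 blk=8 s=0: MISS | VC [16, 28, 4]
  [11] addr=0x24 blk=4 s=0: VC-HIT | VC [16, 28, 8]
  [12] addr=0x30 blk=6 s=2: MISS | VC [16, 28, 8, 26]
  [13] addr=0x50 blk=10 s=2: MISS | VC [16, 28, 8, 26, 6]
  [14] addr=0x37 blk=6 s=2: VC-HIT | VC [16, 28, 8, 26, 10]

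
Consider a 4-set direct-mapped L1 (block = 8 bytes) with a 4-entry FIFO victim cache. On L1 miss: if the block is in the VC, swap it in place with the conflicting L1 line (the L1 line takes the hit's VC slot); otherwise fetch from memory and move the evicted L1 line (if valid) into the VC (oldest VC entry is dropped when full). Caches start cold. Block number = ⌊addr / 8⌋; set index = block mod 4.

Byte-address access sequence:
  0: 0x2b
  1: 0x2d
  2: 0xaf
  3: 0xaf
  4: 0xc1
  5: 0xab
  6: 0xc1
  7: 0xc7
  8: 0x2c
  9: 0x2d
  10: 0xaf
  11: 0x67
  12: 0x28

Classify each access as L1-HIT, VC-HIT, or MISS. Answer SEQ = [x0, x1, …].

#0 0x2b→b5/s1 MISS; vc=[]
#1 0x2d→b5/s1 L1-HIT; vc=[]
#2 0xaf→b21/s1 MISS; vc=[5]
#3 0xaf→b21/s1 L1-HIT; vc=[5]
#4 0xc1→b24/s0 MISS; vc=[5]
#5 0xab→b21/s1 L1-HIT; vc=[5]
#6 0xc1→b24/s0 L1-HIT; vc=[5]
#7 0xc7→b24/s0 L1-HIT; vc=[5]
#8 0x2c→b5/s1 VC-HIT; vc=[21]
#9 0x2d→b5/s1 L1-HIT; vc=[21]
#10 0xaf→b21/s1 VC-HIT; vc=[5]
#11 0x67→b12/s0 MISS; vc=[5,24]
#12 0x28→b5/s1 VC-HIT; vc=[21,24]

SEQ = [MISS, L1-HIT, MISS, L1-HIT, MISS, L1-HIT, L1-HIT, L1-HIT, VC-HIT, L1-HIT, VC-HIT, MISS, VC-HIT]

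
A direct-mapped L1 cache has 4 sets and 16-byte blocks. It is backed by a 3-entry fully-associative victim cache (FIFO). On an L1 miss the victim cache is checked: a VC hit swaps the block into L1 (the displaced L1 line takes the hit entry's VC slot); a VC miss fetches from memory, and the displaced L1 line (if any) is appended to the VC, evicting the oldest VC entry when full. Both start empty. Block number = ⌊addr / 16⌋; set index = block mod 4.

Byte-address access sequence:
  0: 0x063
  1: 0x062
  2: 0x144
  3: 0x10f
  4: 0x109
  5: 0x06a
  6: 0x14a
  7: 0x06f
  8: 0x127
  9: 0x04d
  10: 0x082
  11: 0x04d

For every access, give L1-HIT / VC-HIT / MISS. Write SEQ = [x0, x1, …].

SEQ = [MISS, L1-HIT, MISS, MISS, L1-HIT, L1-HIT, VC-HIT, L1-HIT, MISS, MISS, MISS, VC-HIT]

0: 0x63 (blk 6, set 2) → MISS  vc=[]
1: 0x62 (blk 6, set 2) → L1-HIT  vc=[]
2: 0x144 (blk 20, set 0) → MISS  vc=[]
3: 0x10f (blk 16, set 0) → MISS  vc=[20]
4: 0x109 (blk 16, set 0) → L1-HIT  vc=[20]
5: 0x6a (blk 6, set 2) → L1-HIT  vc=[20]
6: 0x14a (blk 20, set 0) → VC-HIT  vc=[16]
7: 0x6f (blk 6, set 2) → L1-HIT  vc=[16]
8: 0x127 (blk 18, set 2) → MISS  vc=[16, 6]
9: 0x4d (blk 4, set 0) → MISS  vc=[16, 6, 20]
10: 0x82 (blk 8, set 0) → MISS  vc=[6, 20, 4]
11: 0x4d (blk 4, set 0) → VC-HIT  vc=[6, 20, 8]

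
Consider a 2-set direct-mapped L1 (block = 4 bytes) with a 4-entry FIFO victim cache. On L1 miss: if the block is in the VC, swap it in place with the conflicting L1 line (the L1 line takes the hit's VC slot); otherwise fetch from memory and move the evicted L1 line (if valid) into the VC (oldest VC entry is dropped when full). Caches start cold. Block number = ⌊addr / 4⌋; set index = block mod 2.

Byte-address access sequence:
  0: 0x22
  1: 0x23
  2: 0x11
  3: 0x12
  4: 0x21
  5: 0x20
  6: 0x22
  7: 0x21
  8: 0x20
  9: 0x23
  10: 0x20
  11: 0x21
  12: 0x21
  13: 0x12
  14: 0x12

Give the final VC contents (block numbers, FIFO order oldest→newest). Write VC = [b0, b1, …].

  [0] addr=0x22 blk=8 s=0: MISS | VC []
  [1] addr=0x23 blk=8 s=0: L1-HIT | VC []
  [2] addr=0x11 blk=4 s=0: MISS | VC [8]
  [3] addr=0x12 blk=4 s=0: L1-HIT | VC [8]
  [4] addr=0x21 blk=8 s=0: VC-HIT | VC [4]
  [5] addr=0x20 blk=8 s=0: L1-HIT | VC [4]
  [6] addr=0x22 blk=8 s=0: L1-HIT | VC [4]
  [7] addr=0x21 blk=8 s=0: L1-HIT | VC [4]
  [8] addr=0x20 blk=8 s=0: L1-HIT | VC [4]
  [9] addr=0x23 blk=8 s=0: L1-HIT | VC [4]
  [10] addr=0x20 blk=8 s=0: L1-HIT | VC [4]
  [11] addr=0x21 blk=8 s=0: L1-HIT | VC [4]
  [12] addr=0x21 blk=8 s=0: L1-HIT | VC [4]
  [13] addr=0x12 blk=4 s=0: VC-HIT | VC [8]
  [14] addr=0x12 blk=4 s=0: L1-HIT | VC [8]

VC = [8]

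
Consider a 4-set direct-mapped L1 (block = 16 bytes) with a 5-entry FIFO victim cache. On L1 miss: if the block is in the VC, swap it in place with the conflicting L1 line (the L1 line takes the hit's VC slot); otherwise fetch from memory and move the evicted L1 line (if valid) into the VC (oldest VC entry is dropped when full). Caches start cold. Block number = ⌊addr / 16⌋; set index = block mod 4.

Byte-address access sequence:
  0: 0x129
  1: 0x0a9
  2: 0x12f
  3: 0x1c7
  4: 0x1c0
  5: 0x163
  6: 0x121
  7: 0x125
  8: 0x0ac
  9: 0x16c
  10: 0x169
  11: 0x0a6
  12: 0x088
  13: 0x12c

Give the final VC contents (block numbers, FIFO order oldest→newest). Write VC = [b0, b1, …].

#0 0x129→b18/s2 MISS; vc=[]
#1 0xa9→b10/s2 MISS; vc=[18]
#2 0x12f→b18/s2 VC-HIT; vc=[10]
#3 0x1c7→b28/s0 MISS; vc=[10]
#4 0x1c0→b28/s0 L1-HIT; vc=[10]
#5 0x163→b22/s2 MISS; vc=[10,18]
#6 0x121→b18/s2 VC-HIT; vc=[10,22]
#7 0x125→b18/s2 L1-HIT; vc=[10,22]
#8 0xac→b10/s2 VC-HIT; vc=[18,22]
#9 0x16c→b22/s2 VC-HIT; vc=[18,10]
#10 0x169→b22/s2 L1-HIT; vc=[18,10]
#11 0xa6→b10/s2 VC-HIT; vc=[18,22]
#12 0x88→b8/s0 MISS; vc=[18,22,28]
#13 0x12c→b18/s2 VC-HIT; vc=[10,22,28]

VC = [10, 22, 28]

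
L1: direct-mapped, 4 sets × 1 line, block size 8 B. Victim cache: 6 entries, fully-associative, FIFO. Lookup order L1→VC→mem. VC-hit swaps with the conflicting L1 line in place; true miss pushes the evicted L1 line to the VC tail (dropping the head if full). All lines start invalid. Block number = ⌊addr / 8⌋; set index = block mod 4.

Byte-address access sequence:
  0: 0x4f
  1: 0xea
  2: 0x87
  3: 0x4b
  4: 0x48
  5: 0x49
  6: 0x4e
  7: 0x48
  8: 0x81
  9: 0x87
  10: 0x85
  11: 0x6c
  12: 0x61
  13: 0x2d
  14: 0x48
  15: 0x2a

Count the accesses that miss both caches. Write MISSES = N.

MISSES = 6

0: 0x4f (blk 9, set 1) → MISS  vc=[]
1: 0xea (blk 29, set 1) → MISS  vc=[9]
2: 0x87 (blk 16, set 0) → MISS  vc=[9]
3: 0x4b (blk 9, set 1) → VC-HIT  vc=[29]
4: 0x48 (blk 9, set 1) → L1-HIT  vc=[29]
5: 0x49 (blk 9, set 1) → L1-HIT  vc=[29]
6: 0x4e (blk 9, set 1) → L1-HIT  vc=[29]
7: 0x48 (blk 9, set 1) → L1-HIT  vc=[29]
8: 0x81 (blk 16, set 0) → L1-HIT  vc=[29]
9: 0x87 (blk 16, set 0) → L1-HIT  vc=[29]
10: 0x85 (blk 16, set 0) → L1-HIT  vc=[29]
11: 0x6c (blk 13, set 1) → MISS  vc=[29, 9]
12: 0x61 (blk 12, set 0) → MISS  vc=[29, 9, 16]
13: 0x2d (blk 5, set 1) → MISS  vc=[29, 9, 16, 13]
14: 0x48 (blk 9, set 1) → VC-HIT  vc=[29, 5, 16, 13]
15: 0x2a (blk 5, set 1) → VC-HIT  vc=[29, 9, 16, 13]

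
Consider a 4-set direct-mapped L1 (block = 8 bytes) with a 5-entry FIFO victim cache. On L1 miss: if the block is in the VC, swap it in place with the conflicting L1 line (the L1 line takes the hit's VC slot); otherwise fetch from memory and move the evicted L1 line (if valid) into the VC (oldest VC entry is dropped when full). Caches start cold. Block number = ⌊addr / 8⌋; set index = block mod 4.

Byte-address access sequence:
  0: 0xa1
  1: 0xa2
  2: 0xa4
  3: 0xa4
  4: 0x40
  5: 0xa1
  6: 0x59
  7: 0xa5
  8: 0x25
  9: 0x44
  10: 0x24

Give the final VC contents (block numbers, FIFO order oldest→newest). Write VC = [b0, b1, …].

VC = [8, 20]

0: 0xa1 (blk 20, set 0) → MISS  vc=[]
1: 0xa2 (blk 20, set 0) → L1-HIT  vc=[]
2: 0xa4 (blk 20, set 0) → L1-HIT  vc=[]
3: 0xa4 (blk 20, set 0) → L1-HIT  vc=[]
4: 0x40 (blk 8, set 0) → MISS  vc=[20]
5: 0xa1 (blk 20, set 0) → VC-HIT  vc=[8]
6: 0x59 (blk 11, set 3) → MISS  vc=[8]
7: 0xa5 (blk 20, set 0) → L1-HIT  vc=[8]
8: 0x25 (blk 4, set 0) → MISS  vc=[8, 20]
9: 0x44 (blk 8, set 0) → VC-HIT  vc=[4, 20]
10: 0x24 (blk 4, set 0) → VC-HIT  vc=[8, 20]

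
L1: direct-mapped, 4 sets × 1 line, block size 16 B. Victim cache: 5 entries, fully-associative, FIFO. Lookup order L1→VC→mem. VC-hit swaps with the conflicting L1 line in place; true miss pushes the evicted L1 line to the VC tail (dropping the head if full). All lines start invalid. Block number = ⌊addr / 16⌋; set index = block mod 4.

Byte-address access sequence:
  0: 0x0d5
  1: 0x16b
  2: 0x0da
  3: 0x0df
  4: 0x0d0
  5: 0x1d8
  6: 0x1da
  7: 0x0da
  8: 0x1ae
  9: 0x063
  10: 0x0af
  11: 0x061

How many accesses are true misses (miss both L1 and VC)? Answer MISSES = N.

  [0] addr=0xd5 blk=13 s=1: MISS | VC []
  [1] addr=0x16b blk=22 s=2: MISS | VC []
  [2] addr=0xda blk=13 s=1: L1-HIT | VC []
  [3] addr=0xdf blk=13 s=1: L1-HIT | VC []
  [4] addr=0xd0 blk=13 s=1: L1-HIT | VC []
  [5] addr=0x1d8 blk=29 s=1: MISS | VC [13]
  [6] addr=0x1da blk=29 s=1: L1-HIT | VC [13]
  [7] addr=0xda blk=13 s=1: VC-HIT | VC [29]
  [8] addr=0x1ae blk=26 s=2: MISS | VC [29, 22]
  [9] addr=0x63 blk=6 s=2: MISS | VC [29, 22, 26]
  [10] addr=0xaf blk=10 s=2: MISS | VC [29, 22, 26, 6]
  [11] addr=0x61 blk=6 s=2: VC-HIT | VC [29, 22, 26, 10]

MISSES = 6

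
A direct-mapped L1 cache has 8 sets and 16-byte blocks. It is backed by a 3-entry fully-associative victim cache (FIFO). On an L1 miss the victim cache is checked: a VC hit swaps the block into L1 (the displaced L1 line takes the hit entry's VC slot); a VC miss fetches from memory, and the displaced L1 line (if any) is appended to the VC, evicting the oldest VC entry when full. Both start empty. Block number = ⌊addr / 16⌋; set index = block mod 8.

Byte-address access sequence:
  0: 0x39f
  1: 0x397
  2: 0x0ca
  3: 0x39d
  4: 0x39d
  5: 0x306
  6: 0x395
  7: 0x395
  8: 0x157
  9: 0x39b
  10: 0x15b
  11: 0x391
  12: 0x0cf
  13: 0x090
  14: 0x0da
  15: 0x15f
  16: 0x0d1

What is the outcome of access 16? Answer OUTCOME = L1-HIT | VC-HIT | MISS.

OUTCOME = VC-HIT

  [0] addr=0x39f blk=57 s=1: MISS | VC []
  [1] addr=0x397 blk=57 s=1: L1-HIT | VC []
  [2] addr=0xca blk=12 s=4: MISS | VC []
  [3] addr=0x39d blk=57 s=1: L1-HIT | VC []
  [4] addr=0x39d blk=57 s=1: L1-HIT | VC []
  [5] addr=0x306 blk=48 s=0: MISS | VC []
  [6] addr=0x395 blk=57 s=1: L1-HIT | VC []
  [7] addr=0x395 blk=57 s=1: L1-HIT | VC []
  [8] addr=0x157 blk=21 s=5: MISS | VC []
  [9] addr=0x39b blk=57 s=1: L1-HIT | VC []
  [10] addr=0x15b blk=21 s=5: L1-HIT | VC []
  [11] addr=0x391 blk=57 s=1: L1-HIT | VC []
  [12] addr=0xcf blk=12 s=4: L1-HIT | VC []
  [13] addr=0x90 blk=9 s=1: MISS | VC [57]
  [14] addr=0xda blk=13 s=5: MISS | VC [57, 21]
  [15] addr=0x15f blk=21 s=5: VC-HIT | VC [57, 13]
  [16] addr=0xd1 blk=13 s=5: VC-HIT | VC [57, 21]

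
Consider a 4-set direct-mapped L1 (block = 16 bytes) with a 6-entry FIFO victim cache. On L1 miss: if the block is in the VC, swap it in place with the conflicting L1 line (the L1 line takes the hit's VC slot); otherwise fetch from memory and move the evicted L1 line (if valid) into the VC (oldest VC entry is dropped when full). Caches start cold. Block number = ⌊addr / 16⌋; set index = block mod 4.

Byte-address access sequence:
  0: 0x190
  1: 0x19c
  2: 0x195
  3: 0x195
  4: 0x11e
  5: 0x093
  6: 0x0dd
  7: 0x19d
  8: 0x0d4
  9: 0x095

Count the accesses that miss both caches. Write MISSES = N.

MISSES = 4

#0 0x190→b25/s1 MISS; vc=[]
#1 0x19c→b25/s1 L1-HIT; vc=[]
#2 0x195→b25/s1 L1-HIT; vc=[]
#3 0x195→b25/s1 L1-HIT; vc=[]
#4 0x11e→b17/s1 MISS; vc=[25]
#5 0x93→b9/s1 MISS; vc=[25,17]
#6 0xdd→b13/s1 MISS; vc=[25,17,9]
#7 0x19d→b25/s1 VC-HIT; vc=[13,17,9]
#8 0xd4→b13/s1 VC-HIT; vc=[25,17,9]
#9 0x95→b9/s1 VC-HIT; vc=[25,17,13]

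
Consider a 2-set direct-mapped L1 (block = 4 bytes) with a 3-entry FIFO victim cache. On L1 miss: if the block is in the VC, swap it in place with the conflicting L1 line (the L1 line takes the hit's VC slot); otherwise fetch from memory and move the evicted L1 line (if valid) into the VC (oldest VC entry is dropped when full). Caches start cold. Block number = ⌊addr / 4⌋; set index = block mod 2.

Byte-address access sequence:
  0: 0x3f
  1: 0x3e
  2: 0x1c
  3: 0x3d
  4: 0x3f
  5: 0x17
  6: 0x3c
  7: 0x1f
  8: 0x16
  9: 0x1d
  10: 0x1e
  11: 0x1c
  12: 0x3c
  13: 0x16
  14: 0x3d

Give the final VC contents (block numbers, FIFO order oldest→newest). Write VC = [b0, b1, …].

0: 0x3f (blk 15, set 1) → MISS  vc=[]
1: 0x3e (blk 15, set 1) → L1-HIT  vc=[]
2: 0x1c (blk 7, set 1) → MISS  vc=[15]
3: 0x3d (blk 15, set 1) → VC-HIT  vc=[7]
4: 0x3f (blk 15, set 1) → L1-HIT  vc=[7]
5: 0x17 (blk 5, set 1) → MISS  vc=[7, 15]
6: 0x3c (blk 15, set 1) → VC-HIT  vc=[7, 5]
7: 0x1f (blk 7, set 1) → VC-HIT  vc=[15, 5]
8: 0x16 (blk 5, set 1) → VC-HIT  vc=[15, 7]
9: 0x1d (blk 7, set 1) → VC-HIT  vc=[15, 5]
10: 0x1e (blk 7, set 1) → L1-HIT  vc=[15, 5]
11: 0x1c (blk 7, set 1) → L1-HIT  vc=[15, 5]
12: 0x3c (blk 15, set 1) → VC-HIT  vc=[7, 5]
13: 0x16 (blk 5, set 1) → VC-HIT  vc=[7, 15]
14: 0x3d (blk 15, set 1) → VC-HIT  vc=[7, 5]

VC = [7, 5]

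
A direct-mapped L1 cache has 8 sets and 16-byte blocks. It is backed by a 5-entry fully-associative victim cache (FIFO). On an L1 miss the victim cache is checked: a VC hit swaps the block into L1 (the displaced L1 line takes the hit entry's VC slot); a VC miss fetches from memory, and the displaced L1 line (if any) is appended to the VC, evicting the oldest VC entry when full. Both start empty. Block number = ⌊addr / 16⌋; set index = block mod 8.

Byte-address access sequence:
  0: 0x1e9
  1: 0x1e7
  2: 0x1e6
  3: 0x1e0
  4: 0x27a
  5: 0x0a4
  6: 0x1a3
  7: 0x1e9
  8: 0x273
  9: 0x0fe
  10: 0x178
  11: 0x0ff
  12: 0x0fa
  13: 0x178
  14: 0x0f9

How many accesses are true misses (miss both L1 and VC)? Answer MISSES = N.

MISSES = 6

  [0] addr=0x1e9 blk=30 s=6: MISS | VC []
  [1] addr=0x1e7 blk=30 s=6: L1-HIT | VC []
  [2] addr=0x1e6 blk=30 s=6: L1-HIT | VC []
  [3] addr=0x1e0 blk=30 s=6: L1-HIT | VC []
  [4] addr=0x27a blk=39 s=7: MISS | VC []
  [5] addr=0xa4 blk=10 s=2: MISS | VC []
  [6] addr=0x1a3 blk=26 s=2: MISS | VC [10]
  [7] addr=0x1e9 blk=30 s=6: L1-HIT | VC [10]
  [8] addr=0x273 blk=39 s=7: L1-HIT | VC [10]
  [9] addr=0xfe blk=15 s=7: MISS | VC [10, 39]
  [10] addr=0x178 blk=23 s=7: MISS | VC [10, 39, 15]
  [11] addr=0xff blk=15 s=7: VC-HIT | VC [10, 39, 23]
  [12] addr=0xfa blk=15 s=7: L1-HIT | VC [10, 39, 23]
  [13] addr=0x178 blk=23 s=7: VC-HIT | VC [10, 39, 15]
  [14] addr=0xf9 blk=15 s=7: VC-HIT | VC [10, 39, 23]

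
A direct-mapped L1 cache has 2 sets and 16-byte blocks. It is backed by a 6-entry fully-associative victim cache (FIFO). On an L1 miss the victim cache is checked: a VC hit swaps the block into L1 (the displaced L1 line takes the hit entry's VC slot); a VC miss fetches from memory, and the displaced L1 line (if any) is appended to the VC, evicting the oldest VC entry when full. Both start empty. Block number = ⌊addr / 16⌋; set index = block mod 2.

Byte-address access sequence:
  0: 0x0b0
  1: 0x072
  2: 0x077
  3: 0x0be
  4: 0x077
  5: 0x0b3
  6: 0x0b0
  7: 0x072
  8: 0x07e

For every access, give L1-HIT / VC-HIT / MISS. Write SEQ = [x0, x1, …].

SEQ = [MISS, MISS, L1-HIT, VC-HIT, VC-HIT, VC-HIT, L1-HIT, VC-HIT, L1-HIT]

0: 0xb0 (blk 11, set 1) → MISS  vc=[]
1: 0x72 (blk 7, set 1) → MISS  vc=[11]
2: 0x77 (blk 7, set 1) → L1-HIT  vc=[11]
3: 0xbe (blk 11, set 1) → VC-HIT  vc=[7]
4: 0x77 (blk 7, set 1) → VC-HIT  vc=[11]
5: 0xb3 (blk 11, set 1) → VC-HIT  vc=[7]
6: 0xb0 (blk 11, set 1) → L1-HIT  vc=[7]
7: 0x72 (blk 7, set 1) → VC-HIT  vc=[11]
8: 0x7e (blk 7, set 1) → L1-HIT  vc=[11]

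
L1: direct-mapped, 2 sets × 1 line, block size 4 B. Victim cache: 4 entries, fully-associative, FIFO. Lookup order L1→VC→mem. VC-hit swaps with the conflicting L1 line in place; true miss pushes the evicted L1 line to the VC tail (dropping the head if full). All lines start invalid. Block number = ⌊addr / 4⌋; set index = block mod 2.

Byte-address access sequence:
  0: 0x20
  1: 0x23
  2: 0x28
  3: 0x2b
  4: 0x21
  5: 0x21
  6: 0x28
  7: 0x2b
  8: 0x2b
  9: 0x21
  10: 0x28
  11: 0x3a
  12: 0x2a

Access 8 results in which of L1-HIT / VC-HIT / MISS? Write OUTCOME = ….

#0 0x20→b8/s0 MISS; vc=[]
#1 0x23→b8/s0 L1-HIT; vc=[]
#2 0x28→b10/s0 MISS; vc=[8]
#3 0x2b→b10/s0 L1-HIT; vc=[8]
#4 0x21→b8/s0 VC-HIT; vc=[10]
#5 0x21→b8/s0 L1-HIT; vc=[10]
#6 0x28→b10/s0 VC-HIT; vc=[8]
#7 0x2b→b10/s0 L1-HIT; vc=[8]
#8 0x2b→b10/s0 L1-HIT; vc=[8]
#9 0x21→b8/s0 VC-HIT; vc=[10]
#10 0x28→b10/s0 VC-HIT; vc=[8]
#11 0x3a→b14/s0 MISS; vc=[8,10]
#12 0x2a→b10/s0 VC-HIT; vc=[8,14]

OUTCOME = L1-HIT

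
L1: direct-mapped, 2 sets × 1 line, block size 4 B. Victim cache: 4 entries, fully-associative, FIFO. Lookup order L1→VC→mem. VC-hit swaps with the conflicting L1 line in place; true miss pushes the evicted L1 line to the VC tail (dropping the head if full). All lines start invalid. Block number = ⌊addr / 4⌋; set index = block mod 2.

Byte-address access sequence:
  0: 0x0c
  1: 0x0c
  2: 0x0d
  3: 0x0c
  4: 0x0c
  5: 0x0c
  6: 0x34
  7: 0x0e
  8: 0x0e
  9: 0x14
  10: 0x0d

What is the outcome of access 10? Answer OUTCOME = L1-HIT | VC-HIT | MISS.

OUTCOME = VC-HIT

#0 0xc→b3/s1 MISS; vc=[]
#1 0xc→b3/s1 L1-HIT; vc=[]
#2 0xd→b3/s1 L1-HIT; vc=[]
#3 0xc→b3/s1 L1-HIT; vc=[]
#4 0xc→b3/s1 L1-HIT; vc=[]
#5 0xc→b3/s1 L1-HIT; vc=[]
#6 0x34→b13/s1 MISS; vc=[3]
#7 0xe→b3/s1 VC-HIT; vc=[13]
#8 0xe→b3/s1 L1-HIT; vc=[13]
#9 0x14→b5/s1 MISS; vc=[13,3]
#10 0xd→b3/s1 VC-HIT; vc=[13,5]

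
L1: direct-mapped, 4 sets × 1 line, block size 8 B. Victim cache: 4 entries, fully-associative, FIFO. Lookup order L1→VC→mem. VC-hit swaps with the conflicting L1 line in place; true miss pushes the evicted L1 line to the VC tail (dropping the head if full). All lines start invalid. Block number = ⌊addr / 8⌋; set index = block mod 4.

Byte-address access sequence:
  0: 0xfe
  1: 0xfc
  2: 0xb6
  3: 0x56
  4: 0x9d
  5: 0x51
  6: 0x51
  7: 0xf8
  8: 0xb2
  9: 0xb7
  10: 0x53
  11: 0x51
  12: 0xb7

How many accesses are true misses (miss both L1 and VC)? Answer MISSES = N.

0: 0xfe (blk 31, set 3) → MISS  vc=[]
1: 0xfc (blk 31, set 3) → L1-HIT  vc=[]
2: 0xb6 (blk 22, set 2) → MISS  vc=[]
3: 0x56 (blk 10, set 2) → MISS  vc=[22]
4: 0x9d (blk 19, set 3) → MISS  vc=[22, 31]
5: 0x51 (blk 10, set 2) → L1-HIT  vc=[22, 31]
6: 0x51 (blk 10, set 2) → L1-HIT  vc=[22, 31]
7: 0xf8 (blk 31, set 3) → VC-HIT  vc=[22, 19]
8: 0xb2 (blk 22, set 2) → VC-HIT  vc=[10, 19]
9: 0xb7 (blk 22, set 2) → L1-HIT  vc=[10, 19]
10: 0x53 (blk 10, set 2) → VC-HIT  vc=[22, 19]
11: 0x51 (blk 10, set 2) → L1-HIT  vc=[22, 19]
12: 0xb7 (blk 22, set 2) → VC-HIT  vc=[10, 19]

MISSES = 4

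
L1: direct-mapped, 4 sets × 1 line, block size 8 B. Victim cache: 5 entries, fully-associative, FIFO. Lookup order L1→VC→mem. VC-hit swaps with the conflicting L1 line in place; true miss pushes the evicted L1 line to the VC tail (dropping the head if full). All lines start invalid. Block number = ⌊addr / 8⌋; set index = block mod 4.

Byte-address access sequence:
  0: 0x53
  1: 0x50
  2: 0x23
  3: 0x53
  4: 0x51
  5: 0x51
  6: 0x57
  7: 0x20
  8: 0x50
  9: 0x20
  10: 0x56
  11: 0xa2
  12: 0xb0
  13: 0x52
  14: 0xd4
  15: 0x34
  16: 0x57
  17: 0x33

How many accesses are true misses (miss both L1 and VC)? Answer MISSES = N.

  [0] addr=0x53 blk=10 s=2: MISS | VC []
  [1] addr=0x50 blk=10 s=2: L1-HIT | VC []
  [2] addr=0x23 blk=4 s=0: MISS | VC []
  [3] addr=0x53 blk=10 s=2: L1-HIT | VC []
  [4] addr=0x51 blk=10 s=2: L1-HIT | VC []
  [5] addr=0x51 blk=10 s=2: L1-HIT | VC []
  [6] addr=0x57 blk=10 s=2: L1-HIT | VC []
  [7] addr=0x20 blk=4 s=0: L1-HIT | VC []
  [8] addr=0x50 blk=10 s=2: L1-HIT | VC []
  [9] addr=0x20 blk=4 s=0: L1-HIT | VC []
  [10] addr=0x56 blk=10 s=2: L1-HIT | VC []
  [11] addr=0xa2 blk=20 s=0: MISS | VC [4]
  [12] addr=0xb0 blk=22 s=2: MISS | VC [4, 10]
  [13] addr=0x52 blk=10 s=2: VC-HIT | VC [4, 22]
  [14] addr=0xd4 blk=26 s=2: MISS | VC [4, 22, 10]
  [15] addr=0x34 blk=6 s=2: MISS | VC [4, 22, 10, 26]
  [16] addr=0x57 blk=10 s=2: VC-HIT | VC [4, 22, 6, 26]
  [17] addr=0x33 blk=6 s=2: VC-HIT | VC [4, 22, 10, 26]

MISSES = 6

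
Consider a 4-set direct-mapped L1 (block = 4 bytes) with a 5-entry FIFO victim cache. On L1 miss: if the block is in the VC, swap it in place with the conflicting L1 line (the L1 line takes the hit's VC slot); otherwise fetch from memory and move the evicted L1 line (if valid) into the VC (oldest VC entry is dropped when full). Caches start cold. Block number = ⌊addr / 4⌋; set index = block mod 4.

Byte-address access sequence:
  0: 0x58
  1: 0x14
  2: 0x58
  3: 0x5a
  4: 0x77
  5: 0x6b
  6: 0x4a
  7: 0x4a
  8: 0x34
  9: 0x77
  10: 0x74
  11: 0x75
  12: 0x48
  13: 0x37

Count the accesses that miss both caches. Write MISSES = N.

0: 0x58 (blk 22, set 2) → MISS  vc=[]
1: 0x14 (blk 5, set 1) → MISS  vc=[]
2: 0x58 (blk 22, set 2) → L1-HIT  vc=[]
3: 0x5a (blk 22, set 2) → L1-HIT  vc=[]
4: 0x77 (blk 29, set 1) → MISS  vc=[5]
5: 0x6b (blk 26, set 2) → MISS  vc=[5, 22]
6: 0x4a (blk 18, set 2) → MISS  vc=[5, 22, 26]
7: 0x4a (blk 18, set 2) → L1-HIT  vc=[5, 22, 26]
8: 0x34 (blk 13, set 1) → MISS  vc=[5, 22, 26, 29]
9: 0x77 (blk 29, set 1) → VC-HIT  vc=[5, 22, 26, 13]
10: 0x74 (blk 29, set 1) → L1-HIT  vc=[5, 22, 26, 13]
11: 0x75 (blk 29, set 1) → L1-HIT  vc=[5, 22, 26, 13]
12: 0x48 (blk 18, set 2) → L1-HIT  vc=[5, 22, 26, 13]
13: 0x37 (blk 13, set 1) → VC-HIT  vc=[5, 22, 26, 29]

MISSES = 6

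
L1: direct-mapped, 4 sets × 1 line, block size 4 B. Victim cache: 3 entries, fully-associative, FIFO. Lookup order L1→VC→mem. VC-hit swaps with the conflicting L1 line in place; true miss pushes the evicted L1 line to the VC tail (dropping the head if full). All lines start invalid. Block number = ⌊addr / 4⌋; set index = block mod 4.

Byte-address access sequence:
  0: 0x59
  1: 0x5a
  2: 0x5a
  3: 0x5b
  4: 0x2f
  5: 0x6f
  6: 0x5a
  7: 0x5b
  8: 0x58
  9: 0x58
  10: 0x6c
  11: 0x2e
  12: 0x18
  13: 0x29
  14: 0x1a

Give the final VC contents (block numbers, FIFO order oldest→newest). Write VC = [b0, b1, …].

#0 0x59→b22/s2 MISS; vc=[]
#1 0x5a→b22/s2 L1-HIT; vc=[]
#2 0x5a→b22/s2 L1-HIT; vc=[]
#3 0x5b→b22/s2 L1-HIT; vc=[]
#4 0x2f→b11/s3 MISS; vc=[]
#5 0x6f→b27/s3 MISS; vc=[11]
#6 0x5a→b22/s2 L1-HIT; vc=[11]
#7 0x5b→b22/s2 L1-HIT; vc=[11]
#8 0x58→b22/s2 L1-HIT; vc=[11]
#9 0x58→b22/s2 L1-HIT; vc=[11]
#10 0x6c→b27/s3 L1-HIT; vc=[11]
#11 0x2e→b11/s3 VC-HIT; vc=[27]
#12 0x18→b6/s2 MISS; vc=[27,22]
#13 0x29→b10/s2 MISS; vc=[27,22,6]
#14 0x1a→b6/s2 VC-HIT; vc=[27,22,10]

VC = [27, 22, 10]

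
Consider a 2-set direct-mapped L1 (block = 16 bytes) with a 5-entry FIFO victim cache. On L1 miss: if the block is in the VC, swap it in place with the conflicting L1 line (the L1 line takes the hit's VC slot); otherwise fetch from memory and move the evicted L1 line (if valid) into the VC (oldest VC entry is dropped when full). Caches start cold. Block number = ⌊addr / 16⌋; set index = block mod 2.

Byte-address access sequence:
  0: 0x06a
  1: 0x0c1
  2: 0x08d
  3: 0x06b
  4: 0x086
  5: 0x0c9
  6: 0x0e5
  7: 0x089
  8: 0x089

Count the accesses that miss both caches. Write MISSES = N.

#0 0x6a→b6/s0 MISS; vc=[]
#1 0xc1→b12/s0 MISS; vc=[6]
#2 0x8d→b8/s0 MISS; vc=[6,12]
#3 0x6b→b6/s0 VC-HIT; vc=[8,12]
#4 0x86→b8/s0 VC-HIT; vc=[6,12]
#5 0xc9→b12/s0 VC-HIT; vc=[6,8]
#6 0xe5→b14/s0 MISS; vc=[6,8,12]
#7 0x89→b8/s0 VC-HIT; vc=[6,14,12]
#8 0x89→b8/s0 L1-HIT; vc=[6,14,12]

MISSES = 4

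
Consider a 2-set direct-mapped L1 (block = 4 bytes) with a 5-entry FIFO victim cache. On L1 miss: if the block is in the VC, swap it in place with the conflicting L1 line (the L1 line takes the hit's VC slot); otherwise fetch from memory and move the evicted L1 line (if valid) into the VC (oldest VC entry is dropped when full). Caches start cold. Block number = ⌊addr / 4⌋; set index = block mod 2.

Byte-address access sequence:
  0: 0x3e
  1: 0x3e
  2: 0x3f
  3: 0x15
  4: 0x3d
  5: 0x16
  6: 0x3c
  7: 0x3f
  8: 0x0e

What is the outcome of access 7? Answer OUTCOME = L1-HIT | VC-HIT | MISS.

  [0] addr=0x3e blk=15 s=1: MISS | VC []
  [1] addr=0x3e blk=15 s=1: L1-HIT | VC []
  [2] addr=0x3f blk=15 s=1: L1-HIT | VC []
  [3] addr=0x15 blk=5 s=1: MISS | VC [15]
  [4] addr=0x3d blk=15 s=1: VC-HIT | VC [5]
  [5] addr=0x16 blk=5 s=1: VC-HIT | VC [15]
  [6] addr=0x3c blk=15 s=1: VC-HIT | VC [5]
  [7] addr=0x3f blk=15 s=1: L1-HIT | VC [5]
  [8] addr=0xe blk=3 s=1: MISS | VC [5, 15]

OUTCOME = L1-HIT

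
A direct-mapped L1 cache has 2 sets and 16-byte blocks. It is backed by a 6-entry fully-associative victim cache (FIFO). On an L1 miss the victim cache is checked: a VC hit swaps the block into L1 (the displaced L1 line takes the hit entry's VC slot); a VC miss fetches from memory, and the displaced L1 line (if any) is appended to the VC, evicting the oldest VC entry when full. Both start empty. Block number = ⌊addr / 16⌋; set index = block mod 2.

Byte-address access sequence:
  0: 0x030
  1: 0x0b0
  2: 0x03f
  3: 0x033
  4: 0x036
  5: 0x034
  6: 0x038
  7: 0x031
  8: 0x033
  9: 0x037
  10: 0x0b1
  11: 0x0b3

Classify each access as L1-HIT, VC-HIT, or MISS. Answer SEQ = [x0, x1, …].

  [0] addr=0x30 blk=3 s=1: MISS | VC []
  [1] addr=0xb0 blk=11 s=1: MISS | VC [3]
  [2] addr=0x3f blk=3 s=1: VC-HIT | VC [11]
  [3] addr=0x33 blk=3 s=1: L1-HIT | VC [11]
  [4] addr=0x36 blk=3 s=1: L1-HIT | VC [11]
  [5] addr=0x34 blk=3 s=1: L1-HIT | VC [11]
  [6] addr=0x38 blk=3 s=1: L1-HIT | VC [11]
  [7] addr=0x31 blk=3 s=1: L1-HIT | VC [11]
  [8] addr=0x33 blk=3 s=1: L1-HIT | VC [11]
  [9] addr=0x37 blk=3 s=1: L1-HIT | VC [11]
  [10] addr=0xb1 blk=11 s=1: VC-HIT | VC [3]
  [11] addr=0xb3 blk=11 s=1: L1-HIT | VC [3]

SEQ = [MISS, MISS, VC-HIT, L1-HIT, L1-HIT, L1-HIT, L1-HIT, L1-HIT, L1-HIT, L1-HIT, VC-HIT, L1-HIT]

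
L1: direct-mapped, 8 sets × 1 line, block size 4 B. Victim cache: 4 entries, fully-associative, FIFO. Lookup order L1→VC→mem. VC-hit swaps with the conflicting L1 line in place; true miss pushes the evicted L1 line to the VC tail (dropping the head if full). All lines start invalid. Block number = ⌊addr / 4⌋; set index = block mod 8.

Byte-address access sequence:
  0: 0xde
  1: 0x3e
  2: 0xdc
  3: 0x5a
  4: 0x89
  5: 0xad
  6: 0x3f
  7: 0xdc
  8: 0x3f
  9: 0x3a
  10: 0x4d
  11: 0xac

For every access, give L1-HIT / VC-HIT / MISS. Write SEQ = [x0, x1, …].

SEQ = [MISS, MISS, VC-HIT, MISS, MISS, MISS, VC-HIT, VC-HIT, VC-HIT, MISS, MISS, VC-HIT]

  [0] addr=0xde blk=55 s=7: MISS | VC []
  [1] addr=0x3e blk=15 s=7: MISS | VC [55]
  [2] addr=0xdc blk=55 s=7: VC-HIT | VC [15]
  [3] addr=0x5a blk=22 s=6: MISS | VC [15]
  [4] addr=0x89 blk=34 s=2: MISS | VC [15]
  [5] addr=0xad blk=43 s=3: MISS | VC [15]
  [6] addr=0x3f blk=15 s=7: VC-HIT | VC [55]
  [7] addr=0xdc blk=55 s=7: VC-HIT | VC [15]
  [8] addr=0x3f blk=15 s=7: VC-HIT | VC [55]
  [9] addr=0x3a blk=14 s=6: MISS | VC [55, 22]
  [10] addr=0x4d blk=19 s=3: MISS | VC [55, 22, 43]
  [11] addr=0xac blk=43 s=3: VC-HIT | VC [55, 22, 19]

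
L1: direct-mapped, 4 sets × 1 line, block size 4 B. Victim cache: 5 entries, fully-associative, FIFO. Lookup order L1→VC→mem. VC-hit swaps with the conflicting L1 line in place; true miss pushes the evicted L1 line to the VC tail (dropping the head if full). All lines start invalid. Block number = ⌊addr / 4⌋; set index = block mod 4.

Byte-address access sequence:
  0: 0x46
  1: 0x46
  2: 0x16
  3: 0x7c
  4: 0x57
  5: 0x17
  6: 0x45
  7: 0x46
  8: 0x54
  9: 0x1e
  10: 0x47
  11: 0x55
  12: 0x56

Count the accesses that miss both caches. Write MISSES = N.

MISSES = 5

0: 0x46 (blk 17, set 1) → MISS  vc=[]
1: 0x46 (blk 17, set 1) → L1-HIT  vc=[]
2: 0x16 (blk 5, set 1) → MISS  vc=[17]
3: 0x7c (blk 31, set 3) → MISS  vc=[17]
4: 0x57 (blk 21, set 1) → MISS  vc=[17, 5]
5: 0x17 (blk 5, set 1) → VC-HIT  vc=[17, 21]
6: 0x45 (blk 17, set 1) → VC-HIT  vc=[5, 21]
7: 0x46 (blk 17, set 1) → L1-HIT  vc=[5, 21]
8: 0x54 (blk 21, set 1) → VC-HIT  vc=[5, 17]
9: 0x1e (blk 7, set 3) → MISS  vc=[5, 17, 31]
10: 0x47 (blk 17, set 1) → VC-HIT  vc=[5, 21, 31]
11: 0x55 (blk 21, set 1) → VC-HIT  vc=[5, 17, 31]
12: 0x56 (blk 21, set 1) → L1-HIT  vc=[5, 17, 31]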